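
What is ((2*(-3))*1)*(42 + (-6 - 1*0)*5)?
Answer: -72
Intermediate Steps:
((2*(-3))*1)*(42 + (-6 - 1*0)*5) = (-6*1)*(42 + (-6 + 0)*5) = -6*(42 - 6*5) = -6*(42 - 30) = -6*12 = -72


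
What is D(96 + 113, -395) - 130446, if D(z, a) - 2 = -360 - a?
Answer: -130409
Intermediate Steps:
D(z, a) = -358 - a (D(z, a) = 2 + (-360 - a) = -358 - a)
D(96 + 113, -395) - 130446 = (-358 - 1*(-395)) - 130446 = (-358 + 395) - 130446 = 37 - 130446 = -130409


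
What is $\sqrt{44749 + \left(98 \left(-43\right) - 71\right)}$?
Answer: $12 \sqrt{281} \approx 201.16$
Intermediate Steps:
$\sqrt{44749 + \left(98 \left(-43\right) - 71\right)} = \sqrt{44749 - 4285} = \sqrt{40464} = 12 \sqrt{281}$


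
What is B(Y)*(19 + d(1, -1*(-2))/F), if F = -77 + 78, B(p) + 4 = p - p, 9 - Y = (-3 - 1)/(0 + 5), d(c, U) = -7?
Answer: -48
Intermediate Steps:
Y = 49/5 (Y = 9 - (-3 - 1)/(0 + 5) = 9 - (-4)/5 = 9 - 1*(-⅘) = 9 + ⅘ = 49/5 ≈ 9.8000)
B(p) = -4 (B(p) = -4 + (p - p) = -4 + 0 = -4)
F = 1
B(Y)*(19 + d(1, -1*(-2))/F) = -4*(19 - 7/1) = -4*(19 - 7*1) = -4*(19 - 7) = -4*12 = -48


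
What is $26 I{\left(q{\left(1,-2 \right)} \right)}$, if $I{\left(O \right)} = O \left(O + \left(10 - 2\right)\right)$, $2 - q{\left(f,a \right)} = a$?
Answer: $1248$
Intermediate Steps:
$q{\left(f,a \right)} = 2 - a$
$I{\left(O \right)} = O \left(8 + O\right)$ ($I{\left(O \right)} = O \left(O + 8\right) = O \left(8 + O\right)$)
$26 I{\left(q{\left(1,-2 \right)} \right)} = 26 \left(2 - -2\right) \left(8 + \left(2 - -2\right)\right) = 26 \left(2 + 2\right) \left(8 + \left(2 + 2\right)\right) = 26 \cdot 4 \left(8 + 4\right) = 26 \cdot 4 \cdot 12 = 26 \cdot 48 = 1248$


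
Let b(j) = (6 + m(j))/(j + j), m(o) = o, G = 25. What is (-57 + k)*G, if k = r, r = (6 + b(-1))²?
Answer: -4475/4 ≈ -1118.8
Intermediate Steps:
b(j) = (6 + j)/(2*j) (b(j) = (6 + j)/(j + j) = (6 + j)/((2*j)) = (6 + j)*(1/(2*j)) = (6 + j)/(2*j))
r = 49/4 (r = (6 + (½)*(6 - 1)/(-1))² = (6 + (½)*(-1)*5)² = (6 - 5/2)² = (7/2)² = 49/4 ≈ 12.250)
k = 49/4 ≈ 12.250
(-57 + k)*G = (-57 + 49/4)*25 = -179/4*25 = -4475/4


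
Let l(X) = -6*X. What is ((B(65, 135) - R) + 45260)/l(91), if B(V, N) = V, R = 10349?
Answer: -17488/273 ≈ -64.059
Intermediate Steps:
((B(65, 135) - R) + 45260)/l(91) = ((65 - 1*10349) + 45260)/((-6*91)) = ((65 - 10349) + 45260)/(-546) = (-10284 + 45260)*(-1/546) = 34976*(-1/546) = -17488/273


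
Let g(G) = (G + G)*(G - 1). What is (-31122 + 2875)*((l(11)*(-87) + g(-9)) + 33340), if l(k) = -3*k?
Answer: -1027936577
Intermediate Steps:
g(G) = 2*G*(-1 + G) (g(G) = (2*G)*(-1 + G) = 2*G*(-1 + G))
(-31122 + 2875)*((l(11)*(-87) + g(-9)) + 33340) = (-31122 + 2875)*((-3*11*(-87) + 2*(-9)*(-1 - 9)) + 33340) = -28247*((-33*(-87) + 2*(-9)*(-10)) + 33340) = -28247*((2871 + 180) + 33340) = -28247*(3051 + 33340) = -28247*36391 = -1027936577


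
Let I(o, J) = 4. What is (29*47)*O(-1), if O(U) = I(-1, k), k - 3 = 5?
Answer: 5452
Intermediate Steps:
k = 8 (k = 3 + 5 = 8)
O(U) = 4
(29*47)*O(-1) = (29*47)*4 = 1363*4 = 5452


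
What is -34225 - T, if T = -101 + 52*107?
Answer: -39688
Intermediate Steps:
T = 5463 (T = -101 + 5564 = 5463)
-34225 - T = -34225 - 1*5463 = -34225 - 5463 = -39688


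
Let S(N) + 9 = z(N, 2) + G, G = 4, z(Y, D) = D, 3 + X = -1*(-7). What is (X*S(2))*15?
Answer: -180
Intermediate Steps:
X = 4 (X = -3 - 1*(-7) = -3 + 7 = 4)
S(N) = -3 (S(N) = -9 + (2 + 4) = -9 + 6 = -3)
(X*S(2))*15 = (4*(-3))*15 = -12*15 = -180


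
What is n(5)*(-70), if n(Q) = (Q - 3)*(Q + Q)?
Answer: -1400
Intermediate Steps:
n(Q) = 2*Q*(-3 + Q) (n(Q) = (-3 + Q)*(2*Q) = 2*Q*(-3 + Q))
n(5)*(-70) = (2*5*(-3 + 5))*(-70) = (2*5*2)*(-70) = 20*(-70) = -1400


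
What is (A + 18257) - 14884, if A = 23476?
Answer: 26849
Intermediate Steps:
(A + 18257) - 14884 = (23476 + 18257) - 14884 = 41733 - 14884 = 26849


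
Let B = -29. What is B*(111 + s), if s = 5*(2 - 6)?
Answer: -2639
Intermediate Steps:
s = -20 (s = 5*(-4) = -20)
B*(111 + s) = -29*(111 - 20) = -29*91 = -2639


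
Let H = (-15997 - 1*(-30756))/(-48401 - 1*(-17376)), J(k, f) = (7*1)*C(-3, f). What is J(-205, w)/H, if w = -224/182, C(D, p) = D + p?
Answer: 11944625/191867 ≈ 62.255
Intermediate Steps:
w = -16/13 (w = -224*1/182 = -16/13 ≈ -1.2308)
J(k, f) = -21 + 7*f (J(k, f) = (7*1)*(-3 + f) = 7*(-3 + f) = -21 + 7*f)
H = -14759/31025 (H = (-15997 + 30756)/(-48401 + 17376) = 14759/(-31025) = 14759*(-1/31025) = -14759/31025 ≈ -0.47571)
J(-205, w)/H = (-21 + 7*(-16/13))/(-14759/31025) = (-21 - 112/13)*(-31025/14759) = -385/13*(-31025/14759) = 11944625/191867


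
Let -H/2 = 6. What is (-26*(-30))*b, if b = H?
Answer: -9360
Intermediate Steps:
H = -12 (H = -2*6 = -12)
b = -12
(-26*(-30))*b = -26*(-30)*(-12) = 780*(-12) = -9360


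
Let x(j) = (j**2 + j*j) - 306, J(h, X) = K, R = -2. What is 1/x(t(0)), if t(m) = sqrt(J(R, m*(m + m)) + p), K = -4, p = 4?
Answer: -1/306 ≈ -0.0032680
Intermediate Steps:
J(h, X) = -4
t(m) = 0 (t(m) = sqrt(-4 + 4) = sqrt(0) = 0)
x(j) = -306 + 2*j**2 (x(j) = (j**2 + j**2) - 306 = 2*j**2 - 306 = -306 + 2*j**2)
1/x(t(0)) = 1/(-306 + 2*0**2) = 1/(-306 + 2*0) = 1/(-306 + 0) = 1/(-306) = -1/306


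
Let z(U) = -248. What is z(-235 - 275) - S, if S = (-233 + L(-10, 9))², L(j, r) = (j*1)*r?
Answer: -104577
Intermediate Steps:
L(j, r) = j*r
S = 104329 (S = (-233 - 10*9)² = (-233 - 90)² = (-323)² = 104329)
z(-235 - 275) - S = -248 - 1*104329 = -248 - 104329 = -104577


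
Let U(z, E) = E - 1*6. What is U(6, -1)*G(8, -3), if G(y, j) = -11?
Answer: 77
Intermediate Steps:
U(z, E) = -6 + E (U(z, E) = E - 6 = -6 + E)
U(6, -1)*G(8, -3) = (-6 - 1)*(-11) = -7*(-11) = 77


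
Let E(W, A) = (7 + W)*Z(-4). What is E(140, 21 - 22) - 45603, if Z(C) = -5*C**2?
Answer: -57363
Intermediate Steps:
E(W, A) = -560 - 80*W (E(W, A) = (7 + W)*(-5*(-4)**2) = (7 + W)*(-5*16) = (7 + W)*(-80) = -560 - 80*W)
E(140, 21 - 22) - 45603 = (-560 - 80*140) - 45603 = (-560 - 11200) - 45603 = -11760 - 45603 = -57363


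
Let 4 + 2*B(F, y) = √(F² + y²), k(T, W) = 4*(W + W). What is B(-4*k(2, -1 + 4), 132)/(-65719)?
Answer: 2/65719 - 6*√185/65719 ≈ -0.0012114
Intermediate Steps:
k(T, W) = 8*W (k(T, W) = 4*(2*W) = 8*W)
B(F, y) = -2 + √(F² + y²)/2
B(-4*k(2, -1 + 4), 132)/(-65719) = (-2 + √((-32*(-1 + 4))² + 132²)/2)/(-65719) = (-2 + √((-32*3)² + 17424)/2)*(-1/65719) = (-2 + √((-4*24)² + 17424)/2)*(-1/65719) = (-2 + √((-96)² + 17424)/2)*(-1/65719) = (-2 + √(9216 + 17424)/2)*(-1/65719) = (-2 + √26640/2)*(-1/65719) = (-2 + (12*√185)/2)*(-1/65719) = (-2 + 6*√185)*(-1/65719) = 2/65719 - 6*√185/65719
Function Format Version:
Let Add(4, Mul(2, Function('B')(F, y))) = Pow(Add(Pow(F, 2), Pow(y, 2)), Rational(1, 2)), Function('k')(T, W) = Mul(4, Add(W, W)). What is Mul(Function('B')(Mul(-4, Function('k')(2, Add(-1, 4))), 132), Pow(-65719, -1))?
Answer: Add(Rational(2, 65719), Mul(Rational(-6, 65719), Pow(185, Rational(1, 2)))) ≈ -0.0012114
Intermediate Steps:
Function('k')(T, W) = Mul(8, W) (Function('k')(T, W) = Mul(4, Mul(2, W)) = Mul(8, W))
Function('B')(F, y) = Add(-2, Mul(Rational(1, 2), Pow(Add(Pow(F, 2), Pow(y, 2)), Rational(1, 2))))
Mul(Function('B')(Mul(-4, Function('k')(2, Add(-1, 4))), 132), Pow(-65719, -1)) = Mul(Add(-2, Mul(Rational(1, 2), Pow(Add(Pow(Mul(-4, Mul(8, Add(-1, 4))), 2), Pow(132, 2)), Rational(1, 2)))), Pow(-65719, -1)) = Mul(Add(-2, Mul(Rational(1, 2), Pow(Add(Pow(Mul(-4, Mul(8, 3)), 2), 17424), Rational(1, 2)))), Rational(-1, 65719)) = Mul(Add(-2, Mul(Rational(1, 2), Pow(Add(Pow(Mul(-4, 24), 2), 17424), Rational(1, 2)))), Rational(-1, 65719)) = Mul(Add(-2, Mul(Rational(1, 2), Pow(Add(Pow(-96, 2), 17424), Rational(1, 2)))), Rational(-1, 65719)) = Mul(Add(-2, Mul(Rational(1, 2), Pow(Add(9216, 17424), Rational(1, 2)))), Rational(-1, 65719)) = Mul(Add(-2, Mul(Rational(1, 2), Pow(26640, Rational(1, 2)))), Rational(-1, 65719)) = Mul(Add(-2, Mul(Rational(1, 2), Mul(12, Pow(185, Rational(1, 2))))), Rational(-1, 65719)) = Mul(Add(-2, Mul(6, Pow(185, Rational(1, 2)))), Rational(-1, 65719)) = Add(Rational(2, 65719), Mul(Rational(-6, 65719), Pow(185, Rational(1, 2))))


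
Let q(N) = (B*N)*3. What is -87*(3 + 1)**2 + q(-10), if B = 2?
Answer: -1452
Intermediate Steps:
q(N) = 6*N (q(N) = (2*N)*3 = 6*N)
-87*(3 + 1)**2 + q(-10) = -87*(3 + 1)**2 + 6*(-10) = -87*4**2 - 60 = -87*16 - 60 = -1392 - 60 = -1452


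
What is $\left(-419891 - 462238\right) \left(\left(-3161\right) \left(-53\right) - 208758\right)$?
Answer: $36365768025$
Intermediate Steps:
$\left(-419891 - 462238\right) \left(\left(-3161\right) \left(-53\right) - 208758\right) = - 882129 \left(167533 - 208758\right) = \left(-882129\right) \left(-41225\right) = 36365768025$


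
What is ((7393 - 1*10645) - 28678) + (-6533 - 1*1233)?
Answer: -39696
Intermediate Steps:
((7393 - 1*10645) - 28678) + (-6533 - 1*1233) = ((7393 - 10645) - 28678) + (-6533 - 1233) = (-3252 - 28678) - 7766 = -31930 - 7766 = -39696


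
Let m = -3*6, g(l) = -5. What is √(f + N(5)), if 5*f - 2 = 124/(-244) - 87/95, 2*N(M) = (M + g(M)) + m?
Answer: I*√298369483/5795 ≈ 2.9807*I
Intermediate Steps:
m = -18
N(M) = -23/2 + M/2 (N(M) = ((M - 5) - 18)/2 = ((-5 + M) - 18)/2 = (-23 + M)/2 = -23/2 + M/2)
f = 3338/28975 (f = ⅖ + (124/(-244) - 87/95)/5 = ⅖ + (124*(-1/244) - 87*1/95)/5 = ⅖ + (-31/61 - 87/95)/5 = ⅖ + (⅕)*(-8252/5795) = ⅖ - 8252/28975 = 3338/28975 ≈ 0.11520)
√(f + N(5)) = √(3338/28975 + (-23/2 + (½)*5)) = √(3338/28975 + (-23/2 + 5/2)) = √(3338/28975 - 9) = √(-257437/28975) = I*√298369483/5795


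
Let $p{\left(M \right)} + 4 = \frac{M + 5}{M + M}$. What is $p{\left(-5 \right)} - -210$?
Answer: $206$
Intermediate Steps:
$p{\left(M \right)} = -4 + \frac{5 + M}{2 M}$ ($p{\left(M \right)} = -4 + \frac{M + 5}{M + M} = -4 + \frac{5 + M}{2 M}$)
$p{\left(-5 \right)} - -210 = \frac{5 - -35}{2 \left(-5\right)} - -210 = \frac{1}{2} \left(- \frac{1}{5}\right) \left(5 + 35\right) + 210 = \frac{1}{2} \left(- \frac{1}{5}\right) 40 + 210 = -4 + 210 = 206$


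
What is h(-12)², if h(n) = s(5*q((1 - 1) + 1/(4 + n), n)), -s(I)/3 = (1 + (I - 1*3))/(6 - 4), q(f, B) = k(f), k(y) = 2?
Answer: 144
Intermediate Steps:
q(f, B) = 2
s(I) = 3 - 3*I/2 (s(I) = -3*(1 + (I - 1*3))/(6 - 4) = -3*(1 + (I - 3))/2 = -3*(1 + (-3 + I))/2 = -3*(-2 + I)/2 = -3*(-1 + I/2) = 3 - 3*I/2)
h(n) = -12 (h(n) = 3 - 15*2/2 = 3 - 3/2*10 = 3 - 15 = -12)
h(-12)² = (-12)² = 144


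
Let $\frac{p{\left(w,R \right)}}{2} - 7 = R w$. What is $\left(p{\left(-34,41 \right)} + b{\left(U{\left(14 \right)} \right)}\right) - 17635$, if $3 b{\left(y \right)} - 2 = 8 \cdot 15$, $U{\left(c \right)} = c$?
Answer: $- \frac{61105}{3} \approx -20368.0$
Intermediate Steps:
$p{\left(w,R \right)} = 14 + 2 R w$
$b{\left(y \right)} = \frac{122}{3}$ ($b{\left(y \right)} = \frac{2}{3} + \frac{8 \cdot 15}{3} = \frac{2}{3} + \frac{1}{3} \cdot 120 = \frac{2}{3} + 40 = \frac{122}{3}$)
$\left(p{\left(-34,41 \right)} + b{\left(U{\left(14 \right)} \right)}\right) - 17635 = \left(\left(14 + 2 \cdot 41 \left(-34\right)\right) + \frac{122}{3}\right) - 17635 = \left(\left(14 - 2788\right) + \frac{122}{3}\right) - 17635 = \left(-2774 + \frac{122}{3}\right) - 17635 = - \frac{8200}{3} - 17635 = - \frac{61105}{3}$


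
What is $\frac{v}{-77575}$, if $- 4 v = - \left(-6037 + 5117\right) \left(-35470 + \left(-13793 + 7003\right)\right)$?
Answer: $- \frac{388792}{3103} \approx -125.3$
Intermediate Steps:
$v = 9719800$ ($v = - \frac{\left(-1\right) \left(-6037 + 5117\right) \left(-35470 + \left(-13793 + 7003\right)\right)}{4} = - \frac{\left(-1\right) \left(- 920 \left(-35470 - 6790\right)\right)}{4} = - \frac{\left(-1\right) \left(\left(-920\right) \left(-42260\right)\right)}{4} = - \frac{\left(-1\right) 38879200}{4} = \left(- \frac{1}{4}\right) \left(-38879200\right) = 9719800$)
$\frac{v}{-77575} = \frac{9719800}{-77575} = 9719800 \left(- \frac{1}{77575}\right) = - \frac{388792}{3103}$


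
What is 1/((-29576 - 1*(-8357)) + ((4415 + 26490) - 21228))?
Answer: -1/11542 ≈ -8.6640e-5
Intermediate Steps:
1/((-29576 - 1*(-8357)) + ((4415 + 26490) - 21228)) = 1/((-29576 + 8357) + (30905 - 21228)) = 1/(-21219 + 9677) = 1/(-11542) = -1/11542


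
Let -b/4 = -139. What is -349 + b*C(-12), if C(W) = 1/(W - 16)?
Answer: -2582/7 ≈ -368.86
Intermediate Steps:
C(W) = 1/(-16 + W)
b = 556 (b = -4*(-139) = 556)
-349 + b*C(-12) = -349 + 556/(-16 - 12) = -349 + 556/(-28) = -349 + 556*(-1/28) = -349 - 139/7 = -2582/7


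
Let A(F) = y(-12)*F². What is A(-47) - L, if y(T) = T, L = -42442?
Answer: 15934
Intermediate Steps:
A(F) = -12*F²
A(-47) - L = -12*(-47)² - 1*(-42442) = -12*2209 + 42442 = -26508 + 42442 = 15934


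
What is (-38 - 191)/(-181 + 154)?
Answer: 229/27 ≈ 8.4815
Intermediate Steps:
(-38 - 191)/(-181 + 154) = -229/(-27) = -229*(-1/27) = 229/27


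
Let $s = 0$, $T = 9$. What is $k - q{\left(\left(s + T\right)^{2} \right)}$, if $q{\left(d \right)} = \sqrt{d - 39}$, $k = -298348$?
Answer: $-298348 - \sqrt{42} \approx -2.9835 \cdot 10^{5}$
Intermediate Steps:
$q{\left(d \right)} = \sqrt{-39 + d}$
$k - q{\left(\left(s + T\right)^{2} \right)} = -298348 - \sqrt{-39 + \left(0 + 9\right)^{2}} = -298348 - \sqrt{-39 + 9^{2}} = -298348 - \sqrt{-39 + 81} = -298348 - \sqrt{42}$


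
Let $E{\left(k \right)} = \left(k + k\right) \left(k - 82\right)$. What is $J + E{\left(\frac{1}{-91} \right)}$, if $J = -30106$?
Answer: $- \frac{249292860}{8281} \approx -30104.0$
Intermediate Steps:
$E{\left(k \right)} = 2 k \left(-82 + k\right)$
$J + E{\left(\frac{1}{-91} \right)} = -30106 + \frac{2 \left(-82 + \frac{1}{-91}\right)}{-91} = -30106 + 2 \left(- \frac{1}{91}\right) \left(-82 - \frac{1}{91}\right) = -30106 + 2 \left(- \frac{1}{91}\right) \left(- \frac{7463}{91}\right) = -30106 + \frac{14926}{8281} = - \frac{249292860}{8281}$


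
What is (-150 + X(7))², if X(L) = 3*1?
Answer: 21609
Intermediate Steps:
X(L) = 3
(-150 + X(7))² = (-150 + 3)² = (-147)² = 21609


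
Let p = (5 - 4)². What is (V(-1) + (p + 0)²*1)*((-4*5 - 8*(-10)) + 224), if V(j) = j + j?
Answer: -284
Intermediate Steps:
p = 1 (p = 1² = 1)
V(j) = 2*j
(V(-1) + (p + 0)²*1)*((-4*5 - 8*(-10)) + 224) = (2*(-1) + (1 + 0)²*1)*((-4*5 - 8*(-10)) + 224) = (-2 + 1²*1)*((-20 + 80) + 224) = (-2 + 1*1)*(60 + 224) = (-2 + 1)*284 = -1*284 = -284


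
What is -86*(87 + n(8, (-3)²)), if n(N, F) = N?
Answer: -8170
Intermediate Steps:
-86*(87 + n(8, (-3)²)) = -86*(87 + 8) = -86*95 = -8170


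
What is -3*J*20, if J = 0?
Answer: 0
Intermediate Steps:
-3*J*20 = -3*0*20 = 0*20 = 0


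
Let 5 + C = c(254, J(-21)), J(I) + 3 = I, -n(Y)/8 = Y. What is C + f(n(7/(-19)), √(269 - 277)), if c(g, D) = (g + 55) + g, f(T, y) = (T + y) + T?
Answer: 10714/19 + 2*I*√2 ≈ 563.89 + 2.8284*I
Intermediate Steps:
n(Y) = -8*Y
J(I) = -3 + I
f(T, y) = y + 2*T
c(g, D) = 55 + 2*g (c(g, D) = (55 + g) + g = 55 + 2*g)
C = 558 (C = -5 + (55 + 2*254) = -5 + (55 + 508) = -5 + 563 = 558)
C + f(n(7/(-19)), √(269 - 277)) = 558 + (√(269 - 277) + 2*(-56/(-19))) = 558 + (√(-8) + 2*(-56*(-1)/19)) = 558 + (2*I*√2 + 2*(-8*(-7/19))) = 558 + (2*I*√2 + 2*(56/19)) = 558 + (2*I*√2 + 112/19) = 558 + (112/19 + 2*I*√2) = 10714/19 + 2*I*√2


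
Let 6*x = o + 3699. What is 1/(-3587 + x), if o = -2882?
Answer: -6/20705 ≈ -0.00028979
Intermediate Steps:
x = 817/6 (x = (-2882 + 3699)/6 = (⅙)*817 = 817/6 ≈ 136.17)
1/(-3587 + x) = 1/(-3587 + 817/6) = 1/(-20705/6) = -6/20705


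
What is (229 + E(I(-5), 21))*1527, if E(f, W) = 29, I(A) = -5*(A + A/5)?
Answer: 393966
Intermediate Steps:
I(A) = -6*A (I(A) = -5*(A + A*(⅕)) = -5*(A + A/5) = -6*A)
(229 + E(I(-5), 21))*1527 = (229 + 29)*1527 = 258*1527 = 393966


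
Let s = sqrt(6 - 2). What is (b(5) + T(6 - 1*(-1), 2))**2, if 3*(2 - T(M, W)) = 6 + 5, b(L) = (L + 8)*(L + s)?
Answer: 71824/9 ≈ 7980.4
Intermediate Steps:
s = 2 (s = sqrt(4) = 2)
b(L) = (2 + L)*(8 + L) (b(L) = (L + 8)*(L + 2) = (8 + L)*(2 + L) = (2 + L)*(8 + L))
T(M, W) = -5/3 (T(M, W) = 2 - (6 + 5)/3 = 2 - 1/3*11 = 2 - 11/3 = -5/3)
(b(5) + T(6 - 1*(-1), 2))**2 = ((16 + 5**2 + 10*5) - 5/3)**2 = ((16 + 25 + 50) - 5/3)**2 = (91 - 5/3)**2 = (268/3)**2 = 71824/9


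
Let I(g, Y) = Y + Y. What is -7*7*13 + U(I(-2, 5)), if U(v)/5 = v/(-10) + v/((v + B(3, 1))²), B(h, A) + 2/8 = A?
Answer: -1186258/1849 ≈ -641.57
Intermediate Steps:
B(h, A) = -¼ + A
I(g, Y) = 2*Y
U(v) = -v/2 + 5*v/(¾ + v)² (U(v) = 5*(v/(-10) + v/((v + (-¼ + 1))²)) = 5*(v*(-⅒) + v/((v + ¾)²)) = 5*(-v/10 + v/((¾ + v)²)) = 5*(-v/10 + v/(¾ + v)²) = -v/2 + 5*v/(¾ + v)²)
-7*7*13 + U(I(-2, 5)) = -7*7*13 + (-5 + 80*(2*5)/(3 + 4*(2*5))²) = -49*13 + (-½*10 + 80*10/(3 + 4*10)²) = -637 + (-5 + 80*10/(3 + 40)²) = -637 + (-5 + 80*10/43²) = -637 + (-5 + 80*10*(1/1849)) = -637 + (-5 + 800/1849) = -637 - 8445/1849 = -1186258/1849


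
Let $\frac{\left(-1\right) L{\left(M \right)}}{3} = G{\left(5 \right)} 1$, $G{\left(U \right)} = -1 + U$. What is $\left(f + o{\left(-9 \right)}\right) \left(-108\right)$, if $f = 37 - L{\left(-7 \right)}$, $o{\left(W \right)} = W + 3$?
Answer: $-4644$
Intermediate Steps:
$o{\left(W \right)} = 3 + W$
$L{\left(M \right)} = -12$ ($L{\left(M \right)} = - 3 \left(-1 + 5\right) 1 = - 3 \cdot 4 \cdot 1 = \left(-3\right) 4 = -12$)
$f = 49$ ($f = 37 - -12 = 37 + 12 = 49$)
$\left(f + o{\left(-9 \right)}\right) \left(-108\right) = \left(49 + \left(3 - 9\right)\right) \left(-108\right) = \left(49 - 6\right) \left(-108\right) = 43 \left(-108\right) = -4644$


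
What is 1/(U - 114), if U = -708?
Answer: -1/822 ≈ -0.0012165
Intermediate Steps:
1/(U - 114) = 1/(-708 - 114) = 1/(-822) = -1/822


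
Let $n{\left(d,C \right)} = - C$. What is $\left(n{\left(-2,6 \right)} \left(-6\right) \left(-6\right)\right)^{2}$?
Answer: $46656$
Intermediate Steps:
$\left(n{\left(-2,6 \right)} \left(-6\right) \left(-6\right)\right)^{2} = \left(\left(-1\right) 6 \left(-6\right) \left(-6\right)\right)^{2} = \left(\left(-6\right) \left(-6\right) \left(-6\right)\right)^{2} = \left(36 \left(-6\right)\right)^{2} = \left(-216\right)^{2} = 46656$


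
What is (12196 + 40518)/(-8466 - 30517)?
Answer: -52714/38983 ≈ -1.3522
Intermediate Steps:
(12196 + 40518)/(-8466 - 30517) = 52714/(-38983) = 52714*(-1/38983) = -52714/38983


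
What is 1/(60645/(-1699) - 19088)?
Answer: -1699/32491157 ≈ -5.2291e-5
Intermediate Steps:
1/(60645/(-1699) - 19088) = 1/(60645*(-1/1699) - 19088) = 1/(-60645/1699 - 19088) = 1/(-32491157/1699) = -1699/32491157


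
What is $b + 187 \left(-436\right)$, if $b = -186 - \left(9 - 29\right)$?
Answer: $-81698$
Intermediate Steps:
$b = -166$ ($b = -186 - -20 = -186 + 20 = -166$)
$b + 187 \left(-436\right) = -166 + 187 \left(-436\right) = -166 - 81532 = -81698$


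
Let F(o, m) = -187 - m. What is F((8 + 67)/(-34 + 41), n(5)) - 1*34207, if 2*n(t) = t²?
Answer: -68813/2 ≈ -34407.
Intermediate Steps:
n(t) = t²/2
F((8 + 67)/(-34 + 41), n(5)) - 1*34207 = (-187 - 5²/2) - 1*34207 = (-187 - 25/2) - 34207 = -399/2 - 34207 = -68813/2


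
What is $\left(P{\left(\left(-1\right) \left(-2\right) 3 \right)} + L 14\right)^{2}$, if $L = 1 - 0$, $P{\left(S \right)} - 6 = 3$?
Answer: $529$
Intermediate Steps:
$P{\left(S \right)} = 9$ ($P{\left(S \right)} = 6 + 3 = 9$)
$L = 1$ ($L = 1 + 0 = 1$)
$\left(P{\left(\left(-1\right) \left(-2\right) 3 \right)} + L 14\right)^{2} = \left(9 + 1 \cdot 14\right)^{2} = \left(9 + 14\right)^{2} = 23^{2} = 529$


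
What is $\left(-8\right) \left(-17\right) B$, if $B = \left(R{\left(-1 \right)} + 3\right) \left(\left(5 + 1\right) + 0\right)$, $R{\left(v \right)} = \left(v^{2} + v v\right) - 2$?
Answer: $2448$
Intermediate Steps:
$R{\left(v \right)} = -2 + 2 v^{2}$ ($R{\left(v \right)} = \left(v^{2} + v^{2}\right) - 2 = 2 v^{2} - 2 = -2 + 2 v^{2}$)
$B = 18$ ($B = \left(\left(-2 + 2 \left(-1\right)^{2}\right) + 3\right) \left(\left(5 + 1\right) + 0\right) = \left(\left(-2 + 2 \cdot 1\right) + 3\right) \left(6 + 0\right) = \left(\left(-2 + 2\right) + 3\right) 6 = \left(0 + 3\right) 6 = 3 \cdot 6 = 18$)
$\left(-8\right) \left(-17\right) B = \left(-8\right) \left(-17\right) 18 = 136 \cdot 18 = 2448$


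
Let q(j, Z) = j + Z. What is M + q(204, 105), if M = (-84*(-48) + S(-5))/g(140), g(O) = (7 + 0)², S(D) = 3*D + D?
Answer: 19153/49 ≈ 390.88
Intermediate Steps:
q(j, Z) = Z + j
S(D) = 4*D
g(O) = 49 (g(O) = 7² = 49)
M = 4012/49 (M = (-84*(-48) + 4*(-5))/49 = (4032 - 20)*(1/49) = 4012*(1/49) = 4012/49 ≈ 81.878)
M + q(204, 105) = 4012/49 + (105 + 204) = 4012/49 + 309 = 19153/49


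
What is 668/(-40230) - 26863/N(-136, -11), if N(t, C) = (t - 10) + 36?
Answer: 108062501/442530 ≈ 244.19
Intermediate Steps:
N(t, C) = 26 + t (N(t, C) = (-10 + t) + 36 = 26 + t)
668/(-40230) - 26863/N(-136, -11) = 668/(-40230) - 26863/(26 - 136) = 668*(-1/40230) - 26863/(-110) = -334/20115 - 26863*(-1/110) = -334/20115 + 26863/110 = 108062501/442530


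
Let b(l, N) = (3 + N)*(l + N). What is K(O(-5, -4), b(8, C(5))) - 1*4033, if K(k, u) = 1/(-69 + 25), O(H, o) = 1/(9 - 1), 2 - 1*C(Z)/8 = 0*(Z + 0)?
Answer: -177453/44 ≈ -4033.0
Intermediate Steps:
C(Z) = 16 (C(Z) = 16 - 0*(Z + 0) = 16 - 0*Z = 16 - 8*0 = 16 + 0 = 16)
O(H, o) = ⅛ (O(H, o) = 1/8 = ⅛)
b(l, N) = (3 + N)*(N + l)
K(k, u) = -1/44 (K(k, u) = 1/(-44) = -1/44)
K(O(-5, -4), b(8, C(5))) - 1*4033 = -1/44 - 1*4033 = -1/44 - 4033 = -177453/44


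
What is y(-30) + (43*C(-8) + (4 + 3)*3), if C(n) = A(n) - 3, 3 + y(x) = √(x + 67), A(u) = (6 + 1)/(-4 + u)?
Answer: -1633/12 + √37 ≈ -130.00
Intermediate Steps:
A(u) = 7/(-4 + u)
y(x) = -3 + √(67 + x) (y(x) = -3 + √(x + 67) = -3 + √(67 + x))
C(n) = -3 + 7/(-4 + n) (C(n) = 7/(-4 + n) - 3 = -3 + 7/(-4 + n))
y(-30) + (43*C(-8) + (4 + 3)*3) = (-3 + √(67 - 30)) + (43*((19 - 3*(-8))/(-4 - 8)) + (4 + 3)*3) = (-3 + √37) + (43*((19 + 24)/(-12)) + 7*3) = (-3 + √37) + (43*(-1/12*43) + 21) = (-3 + √37) + (43*(-43/12) + 21) = (-3 + √37) + (-1849/12 + 21) = (-3 + √37) - 1597/12 = -1633/12 + √37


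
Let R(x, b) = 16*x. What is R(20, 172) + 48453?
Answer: 48773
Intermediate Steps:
R(20, 172) + 48453 = 16*20 + 48453 = 320 + 48453 = 48773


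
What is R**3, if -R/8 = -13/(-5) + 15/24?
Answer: -2146689/125 ≈ -17174.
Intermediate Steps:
R = -129/5 (R = -8*(-13/(-5) + 15/24) = -8*(-13*(-1/5) + 15*(1/24)) = -8*(13/5 + 5/8) = -8*129/40 = -129/5 ≈ -25.800)
R**3 = (-129/5)**3 = -2146689/125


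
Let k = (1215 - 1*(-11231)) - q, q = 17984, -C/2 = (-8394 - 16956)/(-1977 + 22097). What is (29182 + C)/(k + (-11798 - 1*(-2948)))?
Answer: -2669057/1315848 ≈ -2.0284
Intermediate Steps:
C = 2535/1006 (C = -2*(-8394 - 16956)/(-1977 + 22097) = -(-50700)/20120 = -2*(-2535/2012) = 2535/1006 ≈ 2.5199)
k = -5538 (k = (1215 - 1*(-11231)) - 1*17984 = (1215 + 11231) - 17984 = 12446 - 17984 = -5538)
(29182 + C)/(k + (-11798 - 1*(-2948))) = (29182 + 2535/1006)/(-5538 + (-11798 - 1*(-2948))) = 29359627/(1006*(-5538 + (-11798 + 2948))) = 29359627/(1006*(-5538 - 8850)) = (29359627/1006)/(-14388) = (29359627/1006)*(-1/14388) = -2669057/1315848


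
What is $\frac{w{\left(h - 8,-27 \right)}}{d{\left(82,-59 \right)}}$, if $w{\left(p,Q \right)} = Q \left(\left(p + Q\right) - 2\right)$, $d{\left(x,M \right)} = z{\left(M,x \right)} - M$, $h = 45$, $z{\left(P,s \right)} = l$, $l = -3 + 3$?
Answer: $- \frac{216}{59} \approx -3.661$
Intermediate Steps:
$l = 0$
$z{\left(P,s \right)} = 0$
$d{\left(x,M \right)} = - M$ ($d{\left(x,M \right)} = 0 - M = - M$)
$w{\left(p,Q \right)} = Q \left(-2 + Q + p\right)$ ($w{\left(p,Q \right)} = Q \left(\left(Q + p\right) - 2\right) = Q \left(-2 + Q + p\right)$)
$\frac{w{\left(h - 8,-27 \right)}}{d{\left(82,-59 \right)}} = \frac{\left(-27\right) \left(-2 - 27 + \left(45 - 8\right)\right)}{\left(-1\right) \left(-59\right)} = \frac{\left(-27\right) \left(-2 - 27 + 37\right)}{59} = \left(-27\right) 8 \cdot \frac{1}{59} = \left(-216\right) \frac{1}{59} = - \frac{216}{59}$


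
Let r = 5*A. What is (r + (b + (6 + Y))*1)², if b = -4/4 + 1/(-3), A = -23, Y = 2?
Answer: 105625/9 ≈ 11736.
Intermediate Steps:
r = -115 (r = 5*(-23) = -115)
b = -4/3 (b = -4*¼ + 1*(-⅓) = -1 - ⅓ = -4/3 ≈ -1.3333)
(r + (b + (6 + Y))*1)² = (-115 + (-4/3 + (6 + 2))*1)² = (-115 + (-4/3 + 8)*1)² = (-115 + (20/3)*1)² = (-115 + 20/3)² = (-325/3)² = 105625/9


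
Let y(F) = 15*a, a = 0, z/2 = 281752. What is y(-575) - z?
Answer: -563504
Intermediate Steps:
z = 563504 (z = 2*281752 = 563504)
y(F) = 0 (y(F) = 15*0 = 0)
y(-575) - z = 0 - 1*563504 = 0 - 563504 = -563504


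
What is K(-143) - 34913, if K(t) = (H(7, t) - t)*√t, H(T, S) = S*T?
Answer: -34913 - 858*I*√143 ≈ -34913.0 - 10260.0*I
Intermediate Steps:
K(t) = 6*t^(3/2) (K(t) = (t*7 - t)*√t = (7*t - t)*√t = (6*t)*√t = 6*t^(3/2))
K(-143) - 34913 = 6*(-143)^(3/2) - 34913 = 6*(-143*I*√143) - 34913 = -858*I*√143 - 34913 = -34913 - 858*I*√143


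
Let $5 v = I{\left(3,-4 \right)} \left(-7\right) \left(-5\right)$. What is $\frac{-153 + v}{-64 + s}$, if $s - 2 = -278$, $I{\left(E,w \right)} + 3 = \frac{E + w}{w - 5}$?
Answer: $\frac{1559}{3060} \approx 0.50948$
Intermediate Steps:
$I{\left(E,w \right)} = -3 + \frac{E + w}{-5 + w}$ ($I{\left(E,w \right)} = -3 + \frac{E + w}{w - 5} = -3 + \frac{E + w}{-5 + w}$)
$s = -276$ ($s = 2 - 278 = -276$)
$v = - \frac{182}{9}$ ($v = \frac{\frac{15 + 3 - -8}{-5 - 4} \left(-7\right) \left(-5\right)}{5} = \frac{\frac{15 + 3 + 8}{-9} \left(-7\right) \left(-5\right)}{5} = \frac{\left(- \frac{1}{9}\right) 26 \left(-7\right) \left(-5\right)}{5} = \frac{\left(- \frac{26}{9}\right) \left(-7\right) \left(-5\right)}{5} = \frac{\frac{182}{9} \left(-5\right)}{5} = \frac{1}{5} \left(- \frac{910}{9}\right) = - \frac{182}{9} \approx -20.222$)
$\frac{-153 + v}{-64 + s} = \frac{-153 - \frac{182}{9}}{-64 - 276} = - \frac{1559}{9 \left(-340\right)} = \left(- \frac{1559}{9}\right) \left(- \frac{1}{340}\right) = \frac{1559}{3060}$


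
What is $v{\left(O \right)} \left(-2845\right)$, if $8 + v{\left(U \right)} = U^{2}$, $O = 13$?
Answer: $-458045$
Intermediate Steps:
$v{\left(U \right)} = -8 + U^{2}$
$v{\left(O \right)} \left(-2845\right) = \left(-8 + 13^{2}\right) \left(-2845\right) = \left(-8 + 169\right) \left(-2845\right) = 161 \left(-2845\right) = -458045$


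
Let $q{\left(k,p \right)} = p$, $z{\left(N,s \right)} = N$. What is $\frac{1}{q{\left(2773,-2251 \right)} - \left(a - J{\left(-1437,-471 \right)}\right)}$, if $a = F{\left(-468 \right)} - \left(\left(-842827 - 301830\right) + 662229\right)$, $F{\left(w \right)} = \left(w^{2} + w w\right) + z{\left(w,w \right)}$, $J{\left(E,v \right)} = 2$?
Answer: $- \frac{1}{922257} \approx -1.0843 \cdot 10^{-6}$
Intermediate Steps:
$F{\left(w \right)} = w + 2 w^{2}$ ($F{\left(w \right)} = \left(w^{2} + w w\right) + w = \left(w^{2} + w^{2}\right) + w = 2 w^{2} + w = w + 2 w^{2}$)
$a = 920008$ ($a = - 468 \left(1 + 2 \left(-468\right)\right) - \left(\left(-842827 - 301830\right) + 662229\right) = - 468 \left(1 - 936\right) - \left(-1144657 + 662229\right) = \left(-468\right) \left(-935\right) - -482428 = 437580 + 482428 = 920008$)
$\frac{1}{q{\left(2773,-2251 \right)} - \left(a - J{\left(-1437,-471 \right)}\right)} = \frac{1}{-2251 + \left(2 - 920008\right)} = \frac{1}{-2251 - 920006} = \frac{1}{-922257} = - \frac{1}{922257}$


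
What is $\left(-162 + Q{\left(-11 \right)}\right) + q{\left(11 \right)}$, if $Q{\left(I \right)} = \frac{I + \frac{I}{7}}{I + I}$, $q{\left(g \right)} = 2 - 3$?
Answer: $- \frac{1137}{7} \approx -162.43$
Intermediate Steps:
$q{\left(g \right)} = -1$ ($q{\left(g \right)} = 2 - 3 = -1$)
$Q{\left(I \right)} = \frac{4}{7}$ ($Q{\left(I \right)} = \frac{I + I \frac{1}{7}}{2 I} = \left(I + \frac{I}{7}\right) \frac{1}{2 I} = \frac{8 I}{7} \frac{1}{2 I} = \frac{4}{7}$)
$\left(-162 + Q{\left(-11 \right)}\right) + q{\left(11 \right)} = \left(-162 + \frac{4}{7}\right) - 1 = - \frac{1130}{7} - 1 = - \frac{1137}{7}$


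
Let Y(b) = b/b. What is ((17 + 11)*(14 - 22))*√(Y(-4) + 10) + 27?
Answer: 27 - 224*√11 ≈ -715.92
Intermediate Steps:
Y(b) = 1
((17 + 11)*(14 - 22))*√(Y(-4) + 10) + 27 = ((17 + 11)*(14 - 22))*√(1 + 10) + 27 = (28*(-8))*√11 + 27 = -224*√11 + 27 = 27 - 224*√11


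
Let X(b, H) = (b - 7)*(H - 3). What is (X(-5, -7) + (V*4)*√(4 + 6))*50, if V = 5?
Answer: 6000 + 1000*√10 ≈ 9162.3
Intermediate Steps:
X(b, H) = (-7 + b)*(-3 + H)
(X(-5, -7) + (V*4)*√(4 + 6))*50 = ((21 - 7*(-7) - 3*(-5) - 7*(-5)) + (5*4)*√(4 + 6))*50 = ((21 + 49 + 15 + 35) + 20*√10)*50 = (120 + 20*√10)*50 = 6000 + 1000*√10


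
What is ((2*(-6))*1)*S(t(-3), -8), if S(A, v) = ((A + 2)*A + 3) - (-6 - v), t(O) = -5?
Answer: -192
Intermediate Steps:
S(A, v) = 9 + v + A*(2 + A) (S(A, v) = ((2 + A)*A + 3) + (6 + v) = (A*(2 + A) + 3) + (6 + v) = (3 + A*(2 + A)) + (6 + v) = 9 + v + A*(2 + A))
((2*(-6))*1)*S(t(-3), -8) = ((2*(-6))*1)*(9 - 8 + (-5)² + 2*(-5)) = (-12*1)*(9 - 8 + 25 - 10) = -12*16 = -192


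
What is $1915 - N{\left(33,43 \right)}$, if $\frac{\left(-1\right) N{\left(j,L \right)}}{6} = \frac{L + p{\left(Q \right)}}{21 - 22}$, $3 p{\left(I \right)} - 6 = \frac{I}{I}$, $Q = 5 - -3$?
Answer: $1643$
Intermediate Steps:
$Q = 8$ ($Q = 5 + 3 = 8$)
$p{\left(I \right)} = \frac{7}{3}$ ($p{\left(I \right)} = 2 + \frac{I \frac{1}{I}}{3} = 2 + \frac{1}{3} \cdot 1 = 2 + \frac{1}{3} = \frac{7}{3}$)
$N{\left(j,L \right)} = 14 + 6 L$ ($N{\left(j,L \right)} = - 6 \frac{L + \frac{7}{3}}{21 - 22} = - 6 \frac{\frac{7}{3} + L}{-1} = - 6 \left(\frac{7}{3} + L\right) \left(-1\right) = - 6 \left(- \frac{7}{3} - L\right) = 14 + 6 L$)
$1915 - N{\left(33,43 \right)} = 1915 - \left(14 + 6 \cdot 43\right) = 1915 - \left(14 + 258\right) = 1915 - 272 = 1643$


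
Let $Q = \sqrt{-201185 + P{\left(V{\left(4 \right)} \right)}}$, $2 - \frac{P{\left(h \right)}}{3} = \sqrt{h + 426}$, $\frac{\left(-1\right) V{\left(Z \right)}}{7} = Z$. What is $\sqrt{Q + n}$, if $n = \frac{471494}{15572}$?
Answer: $\frac{\sqrt{1835526142 + 60621796 i \sqrt{201179 + 3 \sqrt{398}}}}{7786} \approx 15.49 + 14.48 i$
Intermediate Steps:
$n = \frac{235747}{7786}$ ($n = 471494 \cdot \frac{1}{15572} = \frac{235747}{7786} \approx 30.278$)
$V{\left(Z \right)} = - 7 Z$
$P{\left(h \right)} = 6 - 3 \sqrt{426 + h}$ ($P{\left(h \right)} = 6 - 3 \sqrt{h + 426} = 6 - 3 \sqrt{426 + h}$)
$Q = \sqrt{-201179 - 3 \sqrt{398}}$ ($Q = \sqrt{-201185 + \left(6 - 3 \sqrt{426 - 28}\right)} = \sqrt{-201185 + \left(6 - 3 \sqrt{398}\right)} = \sqrt{-201179 - 3 \sqrt{398}} \approx 448.6 i$)
$\sqrt{Q + n} = \sqrt{\sqrt{-201179 - 3 \sqrt{398}} + \frac{235747}{7786}} = \sqrt{\frac{235747}{7786} + \sqrt{-201179 - 3 \sqrt{398}}}$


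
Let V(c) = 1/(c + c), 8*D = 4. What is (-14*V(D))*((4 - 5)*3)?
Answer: 42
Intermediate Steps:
D = 1/2 (D = (1/8)*4 = 1/2 ≈ 0.50000)
V(c) = 1/(2*c)
(-14*V(D))*((4 - 5)*3) = (-7/1/2)*((4 - 5)*3) = (-7*2)*(-1*3) = -14*1*(-3) = -14*(-3) = 42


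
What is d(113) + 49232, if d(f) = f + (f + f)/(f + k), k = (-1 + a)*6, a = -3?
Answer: 4391931/89 ≈ 49348.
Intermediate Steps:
k = -24 (k = (-1 - 3)*6 = -4*6 = -24)
d(f) = f + 2*f/(-24 + f) (d(f) = f + (f + f)/(f - 24) = f + (2*f)/(-24 + f) = f + 2*f/(-24 + f))
d(113) + 49232 = 113*(-22 + 113)/(-24 + 113) + 49232 = 113*91/89 + 49232 = 113*(1/89)*91 + 49232 = 10283/89 + 49232 = 4391931/89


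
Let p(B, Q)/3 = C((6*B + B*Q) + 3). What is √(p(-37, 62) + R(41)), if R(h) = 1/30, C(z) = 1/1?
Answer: √2730/30 ≈ 1.7416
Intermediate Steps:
C(z) = 1
R(h) = 1/30
p(B, Q) = 3 (p(B, Q) = 3*1 = 3)
√(p(-37, 62) + R(41)) = √(3 + 1/30) = √(91/30) = √2730/30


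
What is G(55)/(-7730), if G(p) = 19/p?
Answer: -19/425150 ≈ -4.4690e-5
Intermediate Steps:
G(55)/(-7730) = (19/55)/(-7730) = (19*(1/55))*(-1/7730) = (19/55)*(-1/7730) = -19/425150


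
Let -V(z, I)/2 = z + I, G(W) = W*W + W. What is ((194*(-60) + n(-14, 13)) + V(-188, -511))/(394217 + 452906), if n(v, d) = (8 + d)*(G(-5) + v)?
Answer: -10116/847123 ≈ -0.011942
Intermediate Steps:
G(W) = W + W**2 (G(W) = W**2 + W = W + W**2)
V(z, I) = -2*I - 2*z (V(z, I) = -2*(z + I) = -2*(I + z) = -2*I - 2*z)
n(v, d) = (8 + d)*(20 + v) (n(v, d) = (8 + d)*(-5*(1 - 5) + v) = (8 + d)*(-5*(-4) + v) = (8 + d)*(20 + v))
((194*(-60) + n(-14, 13)) + V(-188, -511))/(394217 + 452906) = ((194*(-60) + (160 + 8*(-14) + 20*13 + 13*(-14))) + (-2*(-511) - 2*(-188)))/(394217 + 452906) = ((-11640 + (160 - 112 + 260 - 182)) + (1022 + 376))/847123 = ((-11640 + 126) + 1398)*(1/847123) = (-11514 + 1398)*(1/847123) = -10116*1/847123 = -10116/847123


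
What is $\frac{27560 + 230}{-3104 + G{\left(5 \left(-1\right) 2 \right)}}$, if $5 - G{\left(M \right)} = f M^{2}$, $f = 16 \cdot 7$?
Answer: $- \frac{27790}{14299} \approx -1.9435$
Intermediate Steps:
$f = 112$
$G{\left(M \right)} = 5 - 112 M^{2}$
$\frac{27560 + 230}{-3104 + G{\left(5 \left(-1\right) 2 \right)}} = \frac{27560 + 230}{-3104 + \left(5 - 112 \left(5 \left(-1\right) 2\right)^{2}\right)} = \frac{27790}{-3104 + \left(5 - 112 \left(\left(-5\right) 2\right)^{2}\right)} = \frac{27790}{-3104 + \left(5 - 112 \left(-10\right)^{2}\right)} = \frac{27790}{-3104 + \left(5 - 11200\right)} = \frac{27790}{-3104 - 11195} = \frac{27790}{-14299} = 27790 \left(- \frac{1}{14299}\right) = - \frac{27790}{14299}$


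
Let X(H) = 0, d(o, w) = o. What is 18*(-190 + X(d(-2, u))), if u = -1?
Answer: -3420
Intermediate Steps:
18*(-190 + X(d(-2, u))) = 18*(-190 + 0) = 18*(-190) = -3420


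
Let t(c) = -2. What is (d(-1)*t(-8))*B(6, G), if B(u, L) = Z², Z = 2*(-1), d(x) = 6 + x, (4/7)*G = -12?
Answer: -40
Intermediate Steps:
G = -21 (G = (7/4)*(-12) = -21)
Z = -2
B(u, L) = 4 (B(u, L) = (-2)² = 4)
(d(-1)*t(-8))*B(6, G) = ((6 - 1)*(-2))*4 = (5*(-2))*4 = -10*4 = -40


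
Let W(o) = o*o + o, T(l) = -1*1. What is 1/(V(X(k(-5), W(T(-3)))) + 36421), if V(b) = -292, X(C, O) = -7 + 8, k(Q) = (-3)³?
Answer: 1/36129 ≈ 2.7679e-5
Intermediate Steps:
k(Q) = -27
T(l) = -1
W(o) = o + o² (W(o) = o² + o = o + o²)
X(C, O) = 1
1/(V(X(k(-5), W(T(-3)))) + 36421) = 1/(-292 + 36421) = 1/36129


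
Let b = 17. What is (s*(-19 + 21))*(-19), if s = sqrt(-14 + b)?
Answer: -38*sqrt(3) ≈ -65.818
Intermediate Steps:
s = sqrt(3) (s = sqrt(-14 + 17) = sqrt(3) ≈ 1.7320)
(s*(-19 + 21))*(-19) = (sqrt(3)*(-19 + 21))*(-19) = (sqrt(3)*2)*(-19) = (2*sqrt(3))*(-19) = -38*sqrt(3)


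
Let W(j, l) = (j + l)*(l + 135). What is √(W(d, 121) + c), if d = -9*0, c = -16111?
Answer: √14865 ≈ 121.92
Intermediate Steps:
d = 0
W(j, l) = (135 + l)*(j + l) (W(j, l) = (j + l)*(135 + l) = (135 + l)*(j + l))
√(W(d, 121) + c) = √((121² + 135*0 + 135*121 + 0*121) - 16111) = √((14641 + 0 + 16335 + 0) - 16111) = √(30976 - 16111) = √14865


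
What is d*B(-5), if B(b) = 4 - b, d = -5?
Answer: -45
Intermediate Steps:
d*B(-5) = -5*(4 - 1*(-5)) = -5*(4 + 5) = -5*9 = -45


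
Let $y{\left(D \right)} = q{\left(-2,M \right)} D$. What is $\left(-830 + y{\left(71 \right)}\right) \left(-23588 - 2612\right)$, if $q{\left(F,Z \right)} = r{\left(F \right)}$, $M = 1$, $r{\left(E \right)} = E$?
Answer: $25466400$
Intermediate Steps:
$q{\left(F,Z \right)} = F$
$y{\left(D \right)} = - 2 D$
$\left(-830 + y{\left(71 \right)}\right) \left(-23588 - 2612\right) = \left(-830 - 142\right) \left(-23588 - 2612\right) = \left(-830 - 142\right) \left(-26200\right) = \left(-972\right) \left(-26200\right) = 25466400$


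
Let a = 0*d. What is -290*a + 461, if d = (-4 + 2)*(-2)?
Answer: 461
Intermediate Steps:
d = 4 (d = -2*(-2) = 4)
a = 0 (a = 0*4 = 0)
-290*a + 461 = -290*0 + 461 = 0 + 461 = 461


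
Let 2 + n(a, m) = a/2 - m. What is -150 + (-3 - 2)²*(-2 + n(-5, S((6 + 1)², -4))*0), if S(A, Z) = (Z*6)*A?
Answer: -200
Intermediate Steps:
S(A, Z) = 6*A*Z (S(A, Z) = (6*Z)*A = 6*A*Z)
n(a, m) = -2 + a/2 - m (n(a, m) = -2 + (a/2 - m) = -2 + a/2 - m)
-150 + (-3 - 2)²*(-2 + n(-5, S((6 + 1)², -4))*0) = -150 + (-3 - 2)²*(-2 + (-2 + (½)*(-5) - 6*(6 + 1)²*(-4))*0) = -150 + (-5)²*(-2 + (-2 - 5/2 - 6*7²*(-4))*0) = -150 + 25*(-2 + (-2 - 5/2 - 6*49*(-4))*0) = -150 + 25*(-2 + (-2 - 5/2 - 1*(-1176))*0) = -150 + 25*(-2 + (-2 - 5/2 + 1176)*0) = -150 + 25*(-2 + (2343/2)*0) = -150 + 25*(-2 + 0) = -150 + 25*(-2) = -150 - 50 = -200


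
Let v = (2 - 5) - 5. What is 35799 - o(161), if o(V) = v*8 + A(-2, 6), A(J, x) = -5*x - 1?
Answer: 35894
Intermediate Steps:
A(J, x) = -1 - 5*x
v = -8 (v = -3 - 5 = -8)
o(V) = -95 (o(V) = -8*8 + (-1 - 5*6) = -64 + (-1 - 30) = -64 - 31 = -95)
35799 - o(161) = 35799 - 1*(-95) = 35799 + 95 = 35894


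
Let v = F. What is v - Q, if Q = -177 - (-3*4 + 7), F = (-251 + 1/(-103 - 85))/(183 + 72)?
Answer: 8198491/47940 ≈ 171.02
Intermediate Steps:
F = -47189/47940 (F = (-251 + 1/(-188))/255 = (-251 - 1/188)*(1/255) = -47189/188*1/255 = -47189/47940 ≈ -0.98433)
v = -47189/47940 ≈ -0.98433
Q = -172 (Q = -177 - (-12 + 7) = -177 - 1*(-5) = -177 + 5 = -172)
v - Q = -47189/47940 - 1*(-172) = -47189/47940 + 172 = 8198491/47940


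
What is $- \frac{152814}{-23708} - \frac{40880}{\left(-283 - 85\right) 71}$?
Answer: $\frac{155059601}{19357582} \approx 8.0103$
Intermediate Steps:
$- \frac{152814}{-23708} - \frac{40880}{\left(-283 - 85\right) 71} = \left(-152814\right) \left(- \frac{1}{23708}\right) - \frac{40880}{\left(-368\right) 71} = \frac{76407}{11854} - \frac{40880}{-26128} = \frac{76407}{11854} - - \frac{2555}{1633} = \frac{76407}{11854} + \frac{2555}{1633} = \frac{155059601}{19357582}$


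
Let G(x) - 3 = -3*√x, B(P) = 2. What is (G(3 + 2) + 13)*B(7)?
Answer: 32 - 6*√5 ≈ 18.584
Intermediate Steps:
G(x) = 3 - 3*√x
(G(3 + 2) + 13)*B(7) = ((3 - 3*√(3 + 2)) + 13)*2 = ((3 - 3*√5) + 13)*2 = (16 - 3*√5)*2 = 32 - 6*√5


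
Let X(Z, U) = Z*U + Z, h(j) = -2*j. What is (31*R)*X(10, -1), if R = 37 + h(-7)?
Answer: 0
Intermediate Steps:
X(Z, U) = Z + U*Z (X(Z, U) = U*Z + Z = Z + U*Z)
R = 51 (R = 37 - 2*(-7) = 37 + 14 = 51)
(31*R)*X(10, -1) = (31*51)*(10*(1 - 1)) = 1581*(10*0) = 1581*0 = 0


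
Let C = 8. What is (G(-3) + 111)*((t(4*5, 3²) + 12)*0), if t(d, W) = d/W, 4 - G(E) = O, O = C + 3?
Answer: 0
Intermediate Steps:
O = 11 (O = 8 + 3 = 11)
G(E) = -7 (G(E) = 4 - 1*11 = 4 - 11 = -7)
(G(-3) + 111)*((t(4*5, 3²) + 12)*0) = (-7 + 111)*(((4*5)/(3²) + 12)*0) = 104*((20/9 + 12)*0) = 104*((128/9)*0) = 104*0 = 0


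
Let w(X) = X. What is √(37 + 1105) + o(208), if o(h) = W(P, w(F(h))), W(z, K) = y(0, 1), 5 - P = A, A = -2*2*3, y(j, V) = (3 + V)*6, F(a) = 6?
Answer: 24 + √1142 ≈ 57.794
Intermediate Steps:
y(j, V) = 18 + 6*V
A = -12 (A = -4*3 = -12)
P = 17 (P = 5 - 1*(-12) = 5 + 12 = 17)
W(z, K) = 24 (W(z, K) = 18 + 6*1 = 18 + 6 = 24)
o(h) = 24
√(37 + 1105) + o(208) = √(37 + 1105) + 24 = √1142 + 24 = 24 + √1142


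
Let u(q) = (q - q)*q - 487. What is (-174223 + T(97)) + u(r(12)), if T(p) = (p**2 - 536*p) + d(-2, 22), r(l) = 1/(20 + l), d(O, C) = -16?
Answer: -217309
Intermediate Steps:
T(p) = -16 + p**2 - 536*p (T(p) = (p**2 - 536*p) - 16 = -16 + p**2 - 536*p)
u(q) = -487 (u(q) = 0*q - 487 = 0 - 487 = -487)
(-174223 + T(97)) + u(r(12)) = (-174223 + (-16 + 97**2 - 536*97)) - 487 = (-174223 + (-16 + 9409 - 51992)) - 487 = (-174223 - 42599) - 487 = -216822 - 487 = -217309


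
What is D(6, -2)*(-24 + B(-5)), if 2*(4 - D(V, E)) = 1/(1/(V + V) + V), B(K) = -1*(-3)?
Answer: -6006/73 ≈ -82.274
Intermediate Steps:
B(K) = 3
D(V, E) = 4 - 1/(2*(V + 1/(2*V))) (D(V, E) = 4 - 1/(2*(1/(V + V) + V)) = 4 - 1/(2*(1/(2*V) + V)) = 4 - 1/(2*(V + 1/(2*V))))
D(6, -2)*(-24 + B(-5)) = ((4 - 1*6 + 8*6**2)/(1 + 2*6**2))*(-24 + 3) = ((4 - 6 + 8*36)/(1 + 2*36))*(-21) = ((4 - 6 + 288)/(1 + 72))*(-21) = (286/73)*(-21) = -6006/73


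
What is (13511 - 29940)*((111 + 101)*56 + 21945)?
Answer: -555579493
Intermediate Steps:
(13511 - 29940)*((111 + 101)*56 + 21945) = -16429*(212*56 + 21945) = -16429*(11872 + 21945) = -16429*33817 = -555579493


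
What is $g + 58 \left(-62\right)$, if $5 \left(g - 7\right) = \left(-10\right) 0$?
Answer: $-3589$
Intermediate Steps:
$g = 7$ ($g = 7 + \frac{\left(-10\right) 0}{5} = 7 + \frac{1}{5} \cdot 0 = 7 + 0 = 7$)
$g + 58 \left(-62\right) = 7 + 58 \left(-62\right) = 7 - 3596 = -3589$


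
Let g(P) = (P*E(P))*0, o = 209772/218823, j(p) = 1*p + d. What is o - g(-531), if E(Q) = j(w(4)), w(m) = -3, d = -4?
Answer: 69924/72941 ≈ 0.95864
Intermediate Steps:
j(p) = -4 + p (j(p) = 1*p - 4 = p - 4 = -4 + p)
E(Q) = -7 (E(Q) = -4 - 3 = -7)
o = 69924/72941 (o = 209772*(1/218823) = 69924/72941 ≈ 0.95864)
g(P) = 0 (g(P) = (P*(-7))*0 = -7*P*0 = 0)
o - g(-531) = 69924/72941 - 1*0 = 69924/72941 + 0 = 69924/72941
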